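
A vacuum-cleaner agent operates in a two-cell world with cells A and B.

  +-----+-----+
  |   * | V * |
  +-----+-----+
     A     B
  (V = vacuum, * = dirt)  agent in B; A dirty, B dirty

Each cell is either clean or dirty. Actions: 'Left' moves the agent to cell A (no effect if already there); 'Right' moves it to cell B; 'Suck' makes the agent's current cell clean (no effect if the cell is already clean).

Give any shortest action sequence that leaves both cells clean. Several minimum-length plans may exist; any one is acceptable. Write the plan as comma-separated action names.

Suck, Left, Suck

1. Suck → (B; A:dirty, B:clean)
2. Left → (A; A:dirty, B:clean)
3. Suck → (A; A:clean, B:clean)
min 3: Suck B + move + Suck A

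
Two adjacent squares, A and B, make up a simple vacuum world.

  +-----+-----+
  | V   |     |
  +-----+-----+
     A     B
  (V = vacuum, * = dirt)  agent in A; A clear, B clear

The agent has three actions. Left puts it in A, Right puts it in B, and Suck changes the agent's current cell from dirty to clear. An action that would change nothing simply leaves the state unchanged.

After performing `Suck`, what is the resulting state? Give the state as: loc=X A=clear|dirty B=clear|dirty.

start: loc=A A=clear B=clear
1. Suck → loc=A A=clear B=clear

loc=A A=clear B=clear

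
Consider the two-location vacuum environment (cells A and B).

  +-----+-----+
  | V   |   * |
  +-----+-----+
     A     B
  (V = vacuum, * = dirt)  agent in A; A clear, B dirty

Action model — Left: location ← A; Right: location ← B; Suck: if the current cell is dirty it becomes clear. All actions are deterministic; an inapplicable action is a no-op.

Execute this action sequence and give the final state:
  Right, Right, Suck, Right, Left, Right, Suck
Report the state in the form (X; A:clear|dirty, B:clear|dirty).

(B; A:clear, B:clear)

Right (#1): (B; A:clear, B:dirty)
Right (#2): (B; A:clear, B:dirty)
Suck (#3): (B; A:clear, B:clear)
Right (#4): (B; A:clear, B:clear)
Left (#5): (A; A:clear, B:clear)
Right (#6): (B; A:clear, B:clear)
Suck (#7): (B; A:clear, B:clear)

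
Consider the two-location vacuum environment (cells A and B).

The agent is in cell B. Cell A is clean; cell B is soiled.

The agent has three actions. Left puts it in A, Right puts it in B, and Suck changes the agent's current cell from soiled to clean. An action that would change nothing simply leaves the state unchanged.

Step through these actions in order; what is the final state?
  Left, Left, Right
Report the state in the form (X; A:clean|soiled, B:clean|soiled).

1) do Left; now (A; A:clean, B:soiled)
2) do Left; now (A; A:clean, B:soiled)
3) do Right; now (B; A:clean, B:soiled)

(B; A:clean, B:soiled)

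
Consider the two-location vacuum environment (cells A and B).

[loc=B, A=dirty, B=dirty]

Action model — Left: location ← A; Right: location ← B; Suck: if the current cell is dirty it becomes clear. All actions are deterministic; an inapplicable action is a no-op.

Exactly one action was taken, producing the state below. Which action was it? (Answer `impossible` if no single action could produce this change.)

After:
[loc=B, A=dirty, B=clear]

Suck

try  Left: in A — A dirty, B dirty
try Right: in B — A dirty, B dirty
try  Suck: in B — A dirty, B clear  ← match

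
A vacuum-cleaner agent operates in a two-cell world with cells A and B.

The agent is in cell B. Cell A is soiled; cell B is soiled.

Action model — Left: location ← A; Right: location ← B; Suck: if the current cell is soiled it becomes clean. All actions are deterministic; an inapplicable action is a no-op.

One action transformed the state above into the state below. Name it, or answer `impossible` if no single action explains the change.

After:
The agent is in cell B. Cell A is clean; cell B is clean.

try  Left: <A|soiled|soiled>
try Right: <B|soiled|soiled>
try  Suck: <B|soiled|clean>
no single action produces the after-state

impossible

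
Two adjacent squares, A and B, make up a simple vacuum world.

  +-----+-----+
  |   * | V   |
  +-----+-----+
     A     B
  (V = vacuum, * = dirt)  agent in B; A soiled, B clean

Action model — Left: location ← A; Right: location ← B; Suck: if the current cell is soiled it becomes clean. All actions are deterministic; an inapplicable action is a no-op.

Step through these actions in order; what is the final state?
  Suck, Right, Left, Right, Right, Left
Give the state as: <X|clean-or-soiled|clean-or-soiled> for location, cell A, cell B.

<A|soiled|clean>

1. Suck → <B|soiled|clean>
2. Right → <B|soiled|clean>
3. Left → <A|soiled|clean>
4. Right → <B|soiled|clean>
5. Right → <B|soiled|clean>
6. Left → <A|soiled|clean>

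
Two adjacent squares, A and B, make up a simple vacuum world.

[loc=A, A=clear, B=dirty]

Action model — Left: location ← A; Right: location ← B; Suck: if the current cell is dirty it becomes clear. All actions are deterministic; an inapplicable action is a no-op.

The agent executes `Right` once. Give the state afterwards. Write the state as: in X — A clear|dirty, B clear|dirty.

in B — A clear, B dirty

start: in A — A clear, B dirty
[1] after Right: in B — A clear, B dirty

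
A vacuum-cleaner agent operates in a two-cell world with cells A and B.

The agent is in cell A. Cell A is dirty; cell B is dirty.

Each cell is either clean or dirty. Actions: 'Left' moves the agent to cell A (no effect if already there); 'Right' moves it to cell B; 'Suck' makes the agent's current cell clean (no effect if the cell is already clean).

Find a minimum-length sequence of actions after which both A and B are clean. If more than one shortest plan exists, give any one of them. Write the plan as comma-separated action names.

Suck, Right, Suck

1. Suck → in A — A clean, B dirty
2. Right → in B — A clean, B dirty
3. Suck → in B — A clean, B clean
min 3: Suck A + move + Suck B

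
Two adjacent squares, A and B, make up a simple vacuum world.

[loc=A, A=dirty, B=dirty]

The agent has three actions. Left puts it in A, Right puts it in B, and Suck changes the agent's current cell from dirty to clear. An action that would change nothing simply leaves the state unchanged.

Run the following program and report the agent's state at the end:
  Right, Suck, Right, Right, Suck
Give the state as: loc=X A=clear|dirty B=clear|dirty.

loc=B A=dirty B=clear

t=1 Right ⇒ loc=B A=dirty B=dirty
t=2 Suck ⇒ loc=B A=dirty B=clear
t=3 Right ⇒ loc=B A=dirty B=clear
t=4 Right ⇒ loc=B A=dirty B=clear
t=5 Suck ⇒ loc=B A=dirty B=clear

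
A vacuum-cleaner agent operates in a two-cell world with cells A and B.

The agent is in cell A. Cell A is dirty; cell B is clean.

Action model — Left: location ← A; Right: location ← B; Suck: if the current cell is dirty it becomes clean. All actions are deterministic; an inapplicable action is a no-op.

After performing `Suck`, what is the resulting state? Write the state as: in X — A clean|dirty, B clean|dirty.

start: in A — A dirty, B clean
1. Suck → in A — A clean, B clean

in A — A clean, B clean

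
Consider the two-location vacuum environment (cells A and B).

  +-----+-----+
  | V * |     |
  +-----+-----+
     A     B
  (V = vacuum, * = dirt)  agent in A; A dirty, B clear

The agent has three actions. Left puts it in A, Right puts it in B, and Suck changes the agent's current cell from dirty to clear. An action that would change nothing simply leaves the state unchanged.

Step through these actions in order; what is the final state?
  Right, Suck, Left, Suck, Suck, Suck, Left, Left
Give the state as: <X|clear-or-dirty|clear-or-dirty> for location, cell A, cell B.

1) do Right; now <B|dirty|clear>
2) do Suck; now <B|dirty|clear>
3) do Left; now <A|dirty|clear>
4) do Suck; now <A|clear|clear>
5) do Suck; now <A|clear|clear>
6) do Suck; now <A|clear|clear>
7) do Left; now <A|clear|clear>
8) do Left; now <A|clear|clear>

<A|clear|clear>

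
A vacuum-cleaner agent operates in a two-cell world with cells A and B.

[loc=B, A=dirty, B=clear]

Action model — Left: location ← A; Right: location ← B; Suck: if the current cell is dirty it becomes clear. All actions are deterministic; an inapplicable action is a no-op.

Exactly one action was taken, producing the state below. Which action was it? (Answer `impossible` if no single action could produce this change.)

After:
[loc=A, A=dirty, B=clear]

try  Left: loc=A A=dirty B=clear  ← match
try Right: loc=B A=dirty B=clear
try  Suck: loc=B A=dirty B=clear

Left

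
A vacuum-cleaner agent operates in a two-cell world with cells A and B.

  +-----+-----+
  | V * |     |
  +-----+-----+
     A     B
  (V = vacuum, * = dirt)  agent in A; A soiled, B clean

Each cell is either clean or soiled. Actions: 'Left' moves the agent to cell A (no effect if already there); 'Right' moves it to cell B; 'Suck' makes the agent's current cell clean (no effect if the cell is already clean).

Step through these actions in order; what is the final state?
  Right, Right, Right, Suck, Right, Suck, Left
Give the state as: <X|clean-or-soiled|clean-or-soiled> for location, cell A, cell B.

<A|soiled|clean>

t=1 Right ⇒ <B|soiled|clean>
t=2 Right ⇒ <B|soiled|clean>
t=3 Right ⇒ <B|soiled|clean>
t=4 Suck ⇒ <B|soiled|clean>
t=5 Right ⇒ <B|soiled|clean>
t=6 Suck ⇒ <B|soiled|clean>
t=7 Left ⇒ <A|soiled|clean>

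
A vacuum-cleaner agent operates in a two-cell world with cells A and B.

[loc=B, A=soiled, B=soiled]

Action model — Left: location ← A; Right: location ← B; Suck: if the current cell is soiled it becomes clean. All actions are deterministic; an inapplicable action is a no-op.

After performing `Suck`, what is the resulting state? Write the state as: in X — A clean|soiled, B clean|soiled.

in B — A soiled, B clean

start: in B — A soiled, B soiled
1) do Suck; now in B — A soiled, B clean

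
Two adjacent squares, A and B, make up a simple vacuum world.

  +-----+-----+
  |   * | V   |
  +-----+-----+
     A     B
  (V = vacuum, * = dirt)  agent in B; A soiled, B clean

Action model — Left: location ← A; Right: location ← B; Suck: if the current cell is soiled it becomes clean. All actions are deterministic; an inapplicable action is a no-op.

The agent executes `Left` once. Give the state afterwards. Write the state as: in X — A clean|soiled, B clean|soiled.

start: in B — A soiled, B clean
1. Left → in A — A soiled, B clean

in A — A soiled, B clean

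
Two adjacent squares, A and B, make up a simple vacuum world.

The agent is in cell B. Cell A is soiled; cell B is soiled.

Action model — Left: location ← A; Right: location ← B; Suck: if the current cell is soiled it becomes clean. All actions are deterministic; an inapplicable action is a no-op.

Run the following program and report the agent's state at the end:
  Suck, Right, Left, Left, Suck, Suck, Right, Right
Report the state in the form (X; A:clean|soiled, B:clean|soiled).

t=1 Suck ⇒ (B; A:soiled, B:clean)
t=2 Right ⇒ (B; A:soiled, B:clean)
t=3 Left ⇒ (A; A:soiled, B:clean)
t=4 Left ⇒ (A; A:soiled, B:clean)
t=5 Suck ⇒ (A; A:clean, B:clean)
t=6 Suck ⇒ (A; A:clean, B:clean)
t=7 Right ⇒ (B; A:clean, B:clean)
t=8 Right ⇒ (B; A:clean, B:clean)

(B; A:clean, B:clean)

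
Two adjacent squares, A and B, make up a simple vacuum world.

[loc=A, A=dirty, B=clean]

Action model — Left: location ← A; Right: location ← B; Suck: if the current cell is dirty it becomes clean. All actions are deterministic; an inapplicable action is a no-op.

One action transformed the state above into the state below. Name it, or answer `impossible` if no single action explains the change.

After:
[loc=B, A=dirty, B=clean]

Right

try  Left: <A|dirty|clean>
try Right: <B|dirty|clean>  ← match
try  Suck: <A|clean|clean>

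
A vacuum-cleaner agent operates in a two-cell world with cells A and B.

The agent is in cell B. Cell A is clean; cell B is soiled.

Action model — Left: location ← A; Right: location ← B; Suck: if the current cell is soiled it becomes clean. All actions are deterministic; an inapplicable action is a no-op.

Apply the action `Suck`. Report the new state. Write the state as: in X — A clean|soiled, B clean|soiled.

start: in B — A clean, B soiled
t=1 Suck ⇒ in B — A clean, B clean

in B — A clean, B clean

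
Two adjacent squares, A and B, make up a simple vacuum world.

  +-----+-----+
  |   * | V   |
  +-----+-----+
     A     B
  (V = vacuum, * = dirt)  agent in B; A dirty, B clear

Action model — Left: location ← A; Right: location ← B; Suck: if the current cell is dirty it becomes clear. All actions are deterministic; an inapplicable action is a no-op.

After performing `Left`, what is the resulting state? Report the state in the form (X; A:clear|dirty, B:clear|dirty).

(A; A:dirty, B:clear)

start: (B; A:dirty, B:clear)
step 1/1 (Left): (A; A:dirty, B:clear)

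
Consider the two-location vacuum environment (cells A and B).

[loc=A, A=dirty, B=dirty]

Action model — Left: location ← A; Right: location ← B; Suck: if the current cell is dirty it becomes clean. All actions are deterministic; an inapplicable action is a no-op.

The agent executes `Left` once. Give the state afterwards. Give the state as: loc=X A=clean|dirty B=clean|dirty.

start: loc=A A=dirty B=dirty
step 1/1 (Left): loc=A A=dirty B=dirty

loc=A A=dirty B=dirty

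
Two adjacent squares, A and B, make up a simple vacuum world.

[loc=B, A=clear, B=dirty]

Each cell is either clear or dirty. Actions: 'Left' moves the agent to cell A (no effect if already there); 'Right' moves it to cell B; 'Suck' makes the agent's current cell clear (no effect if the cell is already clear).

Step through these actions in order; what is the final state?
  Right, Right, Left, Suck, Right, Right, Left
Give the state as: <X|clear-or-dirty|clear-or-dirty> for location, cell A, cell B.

<A|clear|dirty>

1. Right → <B|clear|dirty>
2. Right → <B|clear|dirty>
3. Left → <A|clear|dirty>
4. Suck → <A|clear|dirty>
5. Right → <B|clear|dirty>
6. Right → <B|clear|dirty>
7. Left → <A|clear|dirty>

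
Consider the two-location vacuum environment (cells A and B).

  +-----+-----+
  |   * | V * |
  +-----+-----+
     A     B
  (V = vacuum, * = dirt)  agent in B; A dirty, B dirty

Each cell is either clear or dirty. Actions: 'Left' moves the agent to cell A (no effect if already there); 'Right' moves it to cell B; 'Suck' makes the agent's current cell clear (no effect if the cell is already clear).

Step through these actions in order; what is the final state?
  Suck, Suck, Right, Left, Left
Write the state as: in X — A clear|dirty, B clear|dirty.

in A — A dirty, B clear

1. Suck → in B — A dirty, B clear
2. Suck → in B — A dirty, B clear
3. Right → in B — A dirty, B clear
4. Left → in A — A dirty, B clear
5. Left → in A — A dirty, B clear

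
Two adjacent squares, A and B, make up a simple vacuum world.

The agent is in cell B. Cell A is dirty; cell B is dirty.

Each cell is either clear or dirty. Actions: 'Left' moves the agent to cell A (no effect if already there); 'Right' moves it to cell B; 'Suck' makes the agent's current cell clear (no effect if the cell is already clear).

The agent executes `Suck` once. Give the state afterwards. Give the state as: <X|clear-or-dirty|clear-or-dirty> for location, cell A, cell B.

start: <B|dirty|dirty>
t=1 Suck ⇒ <B|dirty|clear>

<B|dirty|clear>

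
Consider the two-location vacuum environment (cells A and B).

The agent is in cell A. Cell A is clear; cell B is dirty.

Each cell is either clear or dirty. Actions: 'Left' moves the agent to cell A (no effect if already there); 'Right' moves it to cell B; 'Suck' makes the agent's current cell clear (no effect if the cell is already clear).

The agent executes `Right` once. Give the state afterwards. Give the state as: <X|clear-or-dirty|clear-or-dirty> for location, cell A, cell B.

<B|clear|dirty>

start: <A|clear|dirty>
[1] after Right: <B|clear|dirty>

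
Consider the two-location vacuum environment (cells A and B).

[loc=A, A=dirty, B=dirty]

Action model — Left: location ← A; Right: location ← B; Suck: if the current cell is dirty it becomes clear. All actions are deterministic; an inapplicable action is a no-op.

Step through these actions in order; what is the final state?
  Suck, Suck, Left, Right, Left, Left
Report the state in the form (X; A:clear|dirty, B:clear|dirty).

Suck (#1): (A; A:clear, B:dirty)
Suck (#2): (A; A:clear, B:dirty)
Left (#3): (A; A:clear, B:dirty)
Right (#4): (B; A:clear, B:dirty)
Left (#5): (A; A:clear, B:dirty)
Left (#6): (A; A:clear, B:dirty)

(A; A:clear, B:dirty)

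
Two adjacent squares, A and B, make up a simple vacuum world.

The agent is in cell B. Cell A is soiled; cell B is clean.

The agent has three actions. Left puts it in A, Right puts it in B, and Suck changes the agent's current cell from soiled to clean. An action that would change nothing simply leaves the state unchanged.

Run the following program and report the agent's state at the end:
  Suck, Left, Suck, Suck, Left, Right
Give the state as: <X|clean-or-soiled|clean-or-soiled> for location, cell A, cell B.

step 1/6 (Suck): <B|soiled|clean>
step 2/6 (Left): <A|soiled|clean>
step 3/6 (Suck): <A|clean|clean>
step 4/6 (Suck): <A|clean|clean>
step 5/6 (Left): <A|clean|clean>
step 6/6 (Right): <B|clean|clean>

<B|clean|clean>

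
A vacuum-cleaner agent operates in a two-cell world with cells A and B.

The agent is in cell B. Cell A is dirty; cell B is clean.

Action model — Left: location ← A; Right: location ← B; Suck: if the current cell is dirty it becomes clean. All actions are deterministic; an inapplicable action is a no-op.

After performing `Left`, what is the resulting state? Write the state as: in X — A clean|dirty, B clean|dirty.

start: in B — A dirty, B clean
Left (#1): in A — A dirty, B clean

in A — A dirty, B clean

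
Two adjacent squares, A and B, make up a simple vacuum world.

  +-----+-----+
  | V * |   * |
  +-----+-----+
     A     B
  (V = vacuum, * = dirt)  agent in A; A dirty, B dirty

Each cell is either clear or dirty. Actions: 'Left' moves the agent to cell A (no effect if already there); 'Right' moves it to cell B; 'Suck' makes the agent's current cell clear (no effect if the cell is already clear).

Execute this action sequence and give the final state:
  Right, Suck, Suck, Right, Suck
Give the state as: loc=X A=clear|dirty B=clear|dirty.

loc=B A=dirty B=clear

1. Right → loc=B A=dirty B=dirty
2. Suck → loc=B A=dirty B=clear
3. Suck → loc=B A=dirty B=clear
4. Right → loc=B A=dirty B=clear
5. Suck → loc=B A=dirty B=clear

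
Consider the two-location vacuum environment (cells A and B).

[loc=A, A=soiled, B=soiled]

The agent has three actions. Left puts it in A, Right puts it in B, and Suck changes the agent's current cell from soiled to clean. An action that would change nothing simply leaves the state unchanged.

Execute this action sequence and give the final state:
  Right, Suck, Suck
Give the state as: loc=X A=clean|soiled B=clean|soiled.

loc=B A=soiled B=clean

Right (#1): loc=B A=soiled B=soiled
Suck (#2): loc=B A=soiled B=clean
Suck (#3): loc=B A=soiled B=clean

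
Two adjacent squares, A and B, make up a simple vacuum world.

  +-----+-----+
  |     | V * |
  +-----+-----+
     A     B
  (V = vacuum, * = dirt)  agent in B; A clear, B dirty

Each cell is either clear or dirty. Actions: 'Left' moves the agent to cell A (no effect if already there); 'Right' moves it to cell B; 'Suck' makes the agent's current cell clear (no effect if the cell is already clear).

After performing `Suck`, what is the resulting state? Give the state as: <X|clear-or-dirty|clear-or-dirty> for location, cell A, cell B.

<B|clear|clear>

start: <B|clear|dirty>
Suck (#1): <B|clear|clear>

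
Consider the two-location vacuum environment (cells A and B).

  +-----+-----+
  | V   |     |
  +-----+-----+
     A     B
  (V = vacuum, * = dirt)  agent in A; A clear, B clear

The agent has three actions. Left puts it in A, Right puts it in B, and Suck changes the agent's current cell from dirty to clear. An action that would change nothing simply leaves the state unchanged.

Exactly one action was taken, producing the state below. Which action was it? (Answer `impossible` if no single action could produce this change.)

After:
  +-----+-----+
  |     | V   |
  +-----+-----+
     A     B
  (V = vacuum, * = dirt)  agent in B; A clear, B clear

try  Left: <A|clear|clear>
try Right: <B|clear|clear>  ← match
try  Suck: <A|clear|clear>

Right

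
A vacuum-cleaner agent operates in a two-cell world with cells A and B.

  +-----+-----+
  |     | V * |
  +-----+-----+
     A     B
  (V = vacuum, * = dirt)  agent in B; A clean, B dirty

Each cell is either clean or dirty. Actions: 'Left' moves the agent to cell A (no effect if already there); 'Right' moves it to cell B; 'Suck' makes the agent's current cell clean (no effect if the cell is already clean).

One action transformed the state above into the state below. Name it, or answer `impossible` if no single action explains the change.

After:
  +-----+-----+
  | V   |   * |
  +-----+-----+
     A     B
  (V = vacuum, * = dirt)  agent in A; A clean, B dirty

try  Left: in A — A clean, B dirty  ← match
try Right: in B — A clean, B dirty
try  Suck: in B — A clean, B clean

Left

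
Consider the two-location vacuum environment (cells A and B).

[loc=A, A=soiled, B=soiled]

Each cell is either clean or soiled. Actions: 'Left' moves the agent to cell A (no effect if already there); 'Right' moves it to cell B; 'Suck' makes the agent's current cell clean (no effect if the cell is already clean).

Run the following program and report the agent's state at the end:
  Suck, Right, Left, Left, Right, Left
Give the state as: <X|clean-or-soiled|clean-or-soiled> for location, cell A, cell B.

<A|clean|soiled>

1) do Suck; now <A|clean|soiled>
2) do Right; now <B|clean|soiled>
3) do Left; now <A|clean|soiled>
4) do Left; now <A|clean|soiled>
5) do Right; now <B|clean|soiled>
6) do Left; now <A|clean|soiled>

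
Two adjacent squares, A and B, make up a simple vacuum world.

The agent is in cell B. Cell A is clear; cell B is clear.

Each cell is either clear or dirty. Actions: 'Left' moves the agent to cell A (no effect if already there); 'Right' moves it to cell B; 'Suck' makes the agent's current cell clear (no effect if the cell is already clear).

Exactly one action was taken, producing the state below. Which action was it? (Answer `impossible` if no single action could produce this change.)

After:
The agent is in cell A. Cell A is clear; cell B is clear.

Left

try  Left: (A; A:clear, B:clear)  ← match
try Right: (B; A:clear, B:clear)
try  Suck: (B; A:clear, B:clear)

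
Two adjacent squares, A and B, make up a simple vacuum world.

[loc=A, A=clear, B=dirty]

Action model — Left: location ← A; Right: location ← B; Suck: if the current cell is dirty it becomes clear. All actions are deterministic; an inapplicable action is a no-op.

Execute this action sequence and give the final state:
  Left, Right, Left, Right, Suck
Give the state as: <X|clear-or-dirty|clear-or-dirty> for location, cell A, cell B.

<B|clear|clear>

1) do Left; now <A|clear|dirty>
2) do Right; now <B|clear|dirty>
3) do Left; now <A|clear|dirty>
4) do Right; now <B|clear|dirty>
5) do Suck; now <B|clear|clear>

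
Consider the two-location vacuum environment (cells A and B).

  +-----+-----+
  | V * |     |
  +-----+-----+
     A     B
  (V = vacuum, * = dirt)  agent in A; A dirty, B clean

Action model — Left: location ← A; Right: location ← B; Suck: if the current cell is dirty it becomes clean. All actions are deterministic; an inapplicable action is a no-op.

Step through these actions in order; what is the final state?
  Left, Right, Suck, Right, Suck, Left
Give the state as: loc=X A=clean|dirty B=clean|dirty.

[1] after Left: loc=A A=dirty B=clean
[2] after Right: loc=B A=dirty B=clean
[3] after Suck: loc=B A=dirty B=clean
[4] after Right: loc=B A=dirty B=clean
[5] after Suck: loc=B A=dirty B=clean
[6] after Left: loc=A A=dirty B=clean

loc=A A=dirty B=clean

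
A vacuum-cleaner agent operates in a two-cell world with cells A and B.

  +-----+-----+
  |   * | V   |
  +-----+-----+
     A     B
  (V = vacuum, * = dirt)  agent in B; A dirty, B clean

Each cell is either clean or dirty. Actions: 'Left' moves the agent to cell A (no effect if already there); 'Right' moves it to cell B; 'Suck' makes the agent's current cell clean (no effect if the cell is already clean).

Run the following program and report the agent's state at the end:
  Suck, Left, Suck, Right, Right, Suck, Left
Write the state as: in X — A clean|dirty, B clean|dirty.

in A — A clean, B clean

1) do Suck; now in B — A dirty, B clean
2) do Left; now in A — A dirty, B clean
3) do Suck; now in A — A clean, B clean
4) do Right; now in B — A clean, B clean
5) do Right; now in B — A clean, B clean
6) do Suck; now in B — A clean, B clean
7) do Left; now in A — A clean, B clean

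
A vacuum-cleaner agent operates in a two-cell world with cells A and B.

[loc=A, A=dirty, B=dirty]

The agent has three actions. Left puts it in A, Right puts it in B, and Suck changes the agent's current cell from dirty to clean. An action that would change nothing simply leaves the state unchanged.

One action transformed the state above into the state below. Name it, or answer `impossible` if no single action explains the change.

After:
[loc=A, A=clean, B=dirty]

try  Left: loc=A A=dirty B=dirty
try Right: loc=B A=dirty B=dirty
try  Suck: loc=A A=clean B=dirty  ← match

Suck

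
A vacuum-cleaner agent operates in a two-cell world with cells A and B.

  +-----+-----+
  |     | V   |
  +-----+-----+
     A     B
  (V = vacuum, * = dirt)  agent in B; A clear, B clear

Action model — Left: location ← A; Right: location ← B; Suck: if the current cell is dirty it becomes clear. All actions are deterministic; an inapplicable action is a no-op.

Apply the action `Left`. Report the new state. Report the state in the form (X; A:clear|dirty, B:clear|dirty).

start: (B; A:clear, B:clear)
step 1/1 (Left): (A; A:clear, B:clear)

(A; A:clear, B:clear)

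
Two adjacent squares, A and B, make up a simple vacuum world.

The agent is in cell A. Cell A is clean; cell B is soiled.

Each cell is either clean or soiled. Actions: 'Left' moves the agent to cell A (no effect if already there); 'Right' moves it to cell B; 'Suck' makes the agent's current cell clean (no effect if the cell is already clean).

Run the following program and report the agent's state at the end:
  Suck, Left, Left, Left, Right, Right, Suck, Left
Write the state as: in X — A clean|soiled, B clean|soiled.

1) do Suck; now in A — A clean, B soiled
2) do Left; now in A — A clean, B soiled
3) do Left; now in A — A clean, B soiled
4) do Left; now in A — A clean, B soiled
5) do Right; now in B — A clean, B soiled
6) do Right; now in B — A clean, B soiled
7) do Suck; now in B — A clean, B clean
8) do Left; now in A — A clean, B clean

in A — A clean, B clean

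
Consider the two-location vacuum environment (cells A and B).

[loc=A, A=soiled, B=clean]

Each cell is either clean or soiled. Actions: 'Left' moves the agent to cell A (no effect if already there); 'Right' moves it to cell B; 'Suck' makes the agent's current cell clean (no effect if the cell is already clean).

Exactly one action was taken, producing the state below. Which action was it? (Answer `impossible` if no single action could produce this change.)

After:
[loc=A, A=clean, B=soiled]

impossible

try  Left: <A|soiled|clean>
try Right: <B|soiled|clean>
try  Suck: <A|clean|clean>
no single action produces the after-state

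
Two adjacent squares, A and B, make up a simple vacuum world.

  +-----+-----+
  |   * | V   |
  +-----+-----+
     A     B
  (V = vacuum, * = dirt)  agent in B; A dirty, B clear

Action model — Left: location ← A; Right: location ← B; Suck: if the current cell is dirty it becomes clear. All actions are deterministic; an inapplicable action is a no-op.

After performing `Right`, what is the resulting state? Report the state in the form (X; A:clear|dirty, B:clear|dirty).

(B; A:dirty, B:clear)

start: (B; A:dirty, B:clear)
1. Right → (B; A:dirty, B:clear)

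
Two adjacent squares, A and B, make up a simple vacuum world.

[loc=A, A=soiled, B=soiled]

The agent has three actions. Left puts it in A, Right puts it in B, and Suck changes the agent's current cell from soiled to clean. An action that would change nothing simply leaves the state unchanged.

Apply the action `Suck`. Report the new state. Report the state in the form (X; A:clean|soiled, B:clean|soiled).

start: (A; A:soiled, B:soiled)
t=1 Suck ⇒ (A; A:clean, B:soiled)

(A; A:clean, B:soiled)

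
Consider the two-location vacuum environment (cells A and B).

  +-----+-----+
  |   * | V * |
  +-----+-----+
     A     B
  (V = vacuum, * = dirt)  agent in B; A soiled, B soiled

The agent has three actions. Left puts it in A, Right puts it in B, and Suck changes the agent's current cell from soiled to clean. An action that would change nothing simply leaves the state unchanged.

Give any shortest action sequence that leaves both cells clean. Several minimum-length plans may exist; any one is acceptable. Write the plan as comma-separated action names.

Suck, Left, Suck

Suck (#1): in B — A soiled, B clean
Left (#2): in A — A soiled, B clean
Suck (#3): in A — A clean, B clean
min 3: Suck B + move + Suck A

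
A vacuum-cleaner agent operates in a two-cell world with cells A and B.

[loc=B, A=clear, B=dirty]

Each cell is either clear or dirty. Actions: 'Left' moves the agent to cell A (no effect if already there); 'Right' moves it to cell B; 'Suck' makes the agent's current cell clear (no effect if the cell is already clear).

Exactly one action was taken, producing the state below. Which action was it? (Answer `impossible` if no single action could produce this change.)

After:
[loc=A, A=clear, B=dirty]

try  Left: loc=A A=clear B=dirty  ← match
try Right: loc=B A=clear B=dirty
try  Suck: loc=B A=clear B=clear

Left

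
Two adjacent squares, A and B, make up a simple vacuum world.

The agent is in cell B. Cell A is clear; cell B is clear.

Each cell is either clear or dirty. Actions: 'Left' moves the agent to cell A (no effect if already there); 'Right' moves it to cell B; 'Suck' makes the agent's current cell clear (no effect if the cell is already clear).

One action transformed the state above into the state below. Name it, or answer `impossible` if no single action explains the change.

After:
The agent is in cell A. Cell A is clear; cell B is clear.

Left

try  Left: <A|clear|clear>  ← match
try Right: <B|clear|clear>
try  Suck: <B|clear|clear>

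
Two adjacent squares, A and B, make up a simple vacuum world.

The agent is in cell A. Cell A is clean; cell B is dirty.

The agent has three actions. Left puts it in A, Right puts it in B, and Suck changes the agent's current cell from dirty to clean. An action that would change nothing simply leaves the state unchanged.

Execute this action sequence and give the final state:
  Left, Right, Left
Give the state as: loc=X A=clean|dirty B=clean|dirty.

loc=A A=clean B=dirty

t=1 Left ⇒ loc=A A=clean B=dirty
t=2 Right ⇒ loc=B A=clean B=dirty
t=3 Left ⇒ loc=A A=clean B=dirty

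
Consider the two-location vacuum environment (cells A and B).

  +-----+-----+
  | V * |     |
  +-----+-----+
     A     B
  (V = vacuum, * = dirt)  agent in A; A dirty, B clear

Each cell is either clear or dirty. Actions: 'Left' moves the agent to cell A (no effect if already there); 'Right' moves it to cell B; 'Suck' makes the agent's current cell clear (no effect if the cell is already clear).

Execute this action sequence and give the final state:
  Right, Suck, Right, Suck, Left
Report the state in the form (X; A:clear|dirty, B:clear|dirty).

(A; A:dirty, B:clear)

[1] after Right: (B; A:dirty, B:clear)
[2] after Suck: (B; A:dirty, B:clear)
[3] after Right: (B; A:dirty, B:clear)
[4] after Suck: (B; A:dirty, B:clear)
[5] after Left: (A; A:dirty, B:clear)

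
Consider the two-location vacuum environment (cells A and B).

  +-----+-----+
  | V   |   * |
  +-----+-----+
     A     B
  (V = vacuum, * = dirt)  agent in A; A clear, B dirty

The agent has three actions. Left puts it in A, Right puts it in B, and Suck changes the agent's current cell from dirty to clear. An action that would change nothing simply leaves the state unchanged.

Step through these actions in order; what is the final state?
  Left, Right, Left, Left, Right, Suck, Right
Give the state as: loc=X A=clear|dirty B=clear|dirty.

[1] after Left: loc=A A=clear B=dirty
[2] after Right: loc=B A=clear B=dirty
[3] after Left: loc=A A=clear B=dirty
[4] after Left: loc=A A=clear B=dirty
[5] after Right: loc=B A=clear B=dirty
[6] after Suck: loc=B A=clear B=clear
[7] after Right: loc=B A=clear B=clear

loc=B A=clear B=clear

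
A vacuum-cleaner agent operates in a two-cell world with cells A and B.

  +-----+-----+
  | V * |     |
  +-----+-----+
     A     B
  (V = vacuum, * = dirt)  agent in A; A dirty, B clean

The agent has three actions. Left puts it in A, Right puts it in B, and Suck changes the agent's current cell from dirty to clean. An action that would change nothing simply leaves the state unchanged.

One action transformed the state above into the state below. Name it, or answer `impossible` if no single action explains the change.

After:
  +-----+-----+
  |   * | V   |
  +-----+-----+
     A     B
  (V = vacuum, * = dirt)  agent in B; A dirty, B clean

Right

try  Left: <A|dirty|clean>
try Right: <B|dirty|clean>  ← match
try  Suck: <A|clean|clean>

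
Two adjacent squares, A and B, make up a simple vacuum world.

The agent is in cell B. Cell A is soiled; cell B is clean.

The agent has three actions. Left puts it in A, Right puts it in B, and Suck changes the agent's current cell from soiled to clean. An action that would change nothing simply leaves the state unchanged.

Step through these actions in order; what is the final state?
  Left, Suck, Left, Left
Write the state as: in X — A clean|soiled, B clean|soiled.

in A — A clean, B clean

t=1 Left ⇒ in A — A soiled, B clean
t=2 Suck ⇒ in A — A clean, B clean
t=3 Left ⇒ in A — A clean, B clean
t=4 Left ⇒ in A — A clean, B clean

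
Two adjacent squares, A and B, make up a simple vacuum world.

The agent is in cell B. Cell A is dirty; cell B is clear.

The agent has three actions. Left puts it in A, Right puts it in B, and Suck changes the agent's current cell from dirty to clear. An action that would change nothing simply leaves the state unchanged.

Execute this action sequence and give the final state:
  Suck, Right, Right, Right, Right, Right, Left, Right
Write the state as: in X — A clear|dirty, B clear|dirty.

in B — A dirty, B clear

t=1 Suck ⇒ in B — A dirty, B clear
t=2 Right ⇒ in B — A dirty, B clear
t=3 Right ⇒ in B — A dirty, B clear
t=4 Right ⇒ in B — A dirty, B clear
t=5 Right ⇒ in B — A dirty, B clear
t=6 Right ⇒ in B — A dirty, B clear
t=7 Left ⇒ in A — A dirty, B clear
t=8 Right ⇒ in B — A dirty, B clear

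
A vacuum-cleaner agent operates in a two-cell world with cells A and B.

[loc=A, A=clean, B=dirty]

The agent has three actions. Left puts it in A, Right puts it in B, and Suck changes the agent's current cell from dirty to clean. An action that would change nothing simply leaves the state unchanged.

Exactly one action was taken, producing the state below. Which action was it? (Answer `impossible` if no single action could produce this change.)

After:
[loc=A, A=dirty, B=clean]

try  Left: in A — A clean, B dirty
try Right: in B — A clean, B dirty
try  Suck: in A — A clean, B dirty
no single action produces the after-state

impossible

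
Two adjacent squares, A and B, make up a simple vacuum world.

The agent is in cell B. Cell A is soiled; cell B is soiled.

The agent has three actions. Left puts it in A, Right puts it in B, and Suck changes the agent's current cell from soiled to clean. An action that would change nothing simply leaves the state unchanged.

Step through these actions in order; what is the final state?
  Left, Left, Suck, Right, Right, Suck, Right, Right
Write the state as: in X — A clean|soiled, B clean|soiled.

in B — A clean, B clean

step 1/8 (Left): in A — A soiled, B soiled
step 2/8 (Left): in A — A soiled, B soiled
step 3/8 (Suck): in A — A clean, B soiled
step 4/8 (Right): in B — A clean, B soiled
step 5/8 (Right): in B — A clean, B soiled
step 6/8 (Suck): in B — A clean, B clean
step 7/8 (Right): in B — A clean, B clean
step 8/8 (Right): in B — A clean, B clean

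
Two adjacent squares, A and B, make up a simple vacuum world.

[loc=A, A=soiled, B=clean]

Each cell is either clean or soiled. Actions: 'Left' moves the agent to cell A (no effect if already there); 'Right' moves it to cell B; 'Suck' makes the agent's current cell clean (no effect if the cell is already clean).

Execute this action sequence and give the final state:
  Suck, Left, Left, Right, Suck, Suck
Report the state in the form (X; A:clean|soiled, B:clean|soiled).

(B; A:clean, B:clean)

1) do Suck; now (A; A:clean, B:clean)
2) do Left; now (A; A:clean, B:clean)
3) do Left; now (A; A:clean, B:clean)
4) do Right; now (B; A:clean, B:clean)
5) do Suck; now (B; A:clean, B:clean)
6) do Suck; now (B; A:clean, B:clean)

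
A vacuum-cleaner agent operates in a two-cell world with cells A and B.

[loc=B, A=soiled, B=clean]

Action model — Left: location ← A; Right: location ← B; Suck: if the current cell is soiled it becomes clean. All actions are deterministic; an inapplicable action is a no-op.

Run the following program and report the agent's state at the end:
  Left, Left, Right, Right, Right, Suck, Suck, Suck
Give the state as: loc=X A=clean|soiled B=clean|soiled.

1) do Left; now loc=A A=soiled B=clean
2) do Left; now loc=A A=soiled B=clean
3) do Right; now loc=B A=soiled B=clean
4) do Right; now loc=B A=soiled B=clean
5) do Right; now loc=B A=soiled B=clean
6) do Suck; now loc=B A=soiled B=clean
7) do Suck; now loc=B A=soiled B=clean
8) do Suck; now loc=B A=soiled B=clean

loc=B A=soiled B=clean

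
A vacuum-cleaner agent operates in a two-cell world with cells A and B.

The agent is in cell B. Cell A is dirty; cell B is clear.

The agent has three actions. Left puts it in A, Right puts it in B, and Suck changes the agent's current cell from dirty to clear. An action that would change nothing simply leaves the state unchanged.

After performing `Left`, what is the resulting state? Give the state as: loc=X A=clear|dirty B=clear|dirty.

loc=A A=dirty B=clear

start: loc=B A=dirty B=clear
1. Left → loc=A A=dirty B=clear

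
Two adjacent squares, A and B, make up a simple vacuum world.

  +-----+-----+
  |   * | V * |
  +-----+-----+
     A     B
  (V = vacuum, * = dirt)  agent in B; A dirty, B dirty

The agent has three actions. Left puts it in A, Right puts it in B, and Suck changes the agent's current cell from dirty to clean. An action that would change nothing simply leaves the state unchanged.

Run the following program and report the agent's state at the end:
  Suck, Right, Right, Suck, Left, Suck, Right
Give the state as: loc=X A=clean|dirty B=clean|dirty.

loc=B A=clean B=clean

1) do Suck; now loc=B A=dirty B=clean
2) do Right; now loc=B A=dirty B=clean
3) do Right; now loc=B A=dirty B=clean
4) do Suck; now loc=B A=dirty B=clean
5) do Left; now loc=A A=dirty B=clean
6) do Suck; now loc=A A=clean B=clean
7) do Right; now loc=B A=clean B=clean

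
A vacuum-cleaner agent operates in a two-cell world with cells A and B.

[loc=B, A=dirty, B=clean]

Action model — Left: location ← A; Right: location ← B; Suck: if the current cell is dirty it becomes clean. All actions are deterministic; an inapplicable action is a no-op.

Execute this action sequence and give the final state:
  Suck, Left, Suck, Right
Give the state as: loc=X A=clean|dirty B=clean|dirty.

1. Suck → loc=B A=dirty B=clean
2. Left → loc=A A=dirty B=clean
3. Suck → loc=A A=clean B=clean
4. Right → loc=B A=clean B=clean

loc=B A=clean B=clean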